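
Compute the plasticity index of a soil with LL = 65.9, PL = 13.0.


Using PI = LL - PL
PI = 65.9 - 13.0
PI = 52.9


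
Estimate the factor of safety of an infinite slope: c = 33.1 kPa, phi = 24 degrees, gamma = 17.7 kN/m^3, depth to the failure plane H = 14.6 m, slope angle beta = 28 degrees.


Using Fs = c / (gamma*H*sin(beta)*cos(beta)) + tan(phi)/tan(beta)
Cohesion contribution = 33.1 / (17.7*14.6*sin(28)*cos(28))
Cohesion contribution = 0.308999
Friction contribution = tan(24)/tan(28) = 0.837353
Fs = 0.308999 + 0.837353
Fs = 1.146


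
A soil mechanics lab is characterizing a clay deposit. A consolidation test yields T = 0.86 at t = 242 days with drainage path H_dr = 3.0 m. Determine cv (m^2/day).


Result: 0.03198 m^2/day

Derivation:
Using cv = T * H_dr^2 / t
H_dr^2 = 3.0^2 = 9.0
cv = 0.86 * 9.0 / 242
cv = 0.03198 m^2/day


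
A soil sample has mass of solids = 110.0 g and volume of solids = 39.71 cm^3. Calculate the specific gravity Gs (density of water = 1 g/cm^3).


Using Gs = m_s / (V_s * rho_w)
Since rho_w = 1 g/cm^3:
Gs = 110.0 / 39.71
Gs = 2.77


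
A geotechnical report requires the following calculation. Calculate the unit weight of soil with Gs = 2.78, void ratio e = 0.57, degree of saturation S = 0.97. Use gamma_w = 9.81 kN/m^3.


Result: 20.825 kN/m^3

Derivation:
Using gamma = gamma_w * (Gs + S*e) / (1 + e)
Numerator: Gs + S*e = 2.78 + 0.97*0.57 = 3.3329
Denominator: 1 + e = 1 + 0.57 = 1.57
gamma = 9.81 * 3.3329 / 1.57
gamma = 20.825 kN/m^3


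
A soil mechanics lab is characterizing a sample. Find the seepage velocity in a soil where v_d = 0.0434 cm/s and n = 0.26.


Using v_s = v_d / n
v_s = 0.0434 / 0.26
v_s = 0.16692 cm/s


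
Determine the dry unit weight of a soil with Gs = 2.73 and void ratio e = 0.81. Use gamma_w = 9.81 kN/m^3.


Result: 14.796 kN/m^3

Derivation:
Using gamma_d = Gs * gamma_w / (1 + e)
gamma_d = 2.73 * 9.81 / (1 + 0.81)
gamma_d = 2.73 * 9.81 / 1.81
gamma_d = 14.796 kN/m^3


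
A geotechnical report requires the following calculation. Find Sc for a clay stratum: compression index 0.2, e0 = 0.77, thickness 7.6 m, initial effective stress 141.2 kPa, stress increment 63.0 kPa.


Using Sc = Cc * H / (1 + e0) * log10((sigma0 + delta_sigma) / sigma0)
Stress ratio = (141.2 + 63.0) / 141.2 = 1.44618
log10(1.44618) = 0.160221
Cc * H / (1 + e0) = 0.2 * 7.6 / (1 + 0.77) = 0.858757
Sc = 0.858757 * 0.160221
Sc = 0.1376 m


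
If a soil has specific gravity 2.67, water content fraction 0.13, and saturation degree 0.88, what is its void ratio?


Result: 0.3944

Derivation:
Using the relation e = Gs * w / S
e = 2.67 * 0.13 / 0.88
e = 0.3944


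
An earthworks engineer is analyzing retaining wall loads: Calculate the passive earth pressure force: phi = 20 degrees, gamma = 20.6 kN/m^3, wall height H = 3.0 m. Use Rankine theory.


Compute passive earth pressure coefficient:
Kp = tan^2(45 + phi/2) = tan^2(55.0) = 2.039607
Compute passive force:
Pp = 0.5 * Kp * gamma * H^2
Pp = 0.5 * 2.039607 * 20.6 * 3.0^2
Pp = 189.07 kN/m


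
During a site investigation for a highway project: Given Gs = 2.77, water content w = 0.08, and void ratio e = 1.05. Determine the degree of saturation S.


Result: 0.211

Derivation:
Using S = Gs * w / e
S = 2.77 * 0.08 / 1.05
S = 0.211


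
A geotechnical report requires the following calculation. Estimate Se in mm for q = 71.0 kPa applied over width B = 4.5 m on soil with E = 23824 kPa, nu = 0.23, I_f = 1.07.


Using Se = q * B * (1 - nu^2) * I_f / E
1 - nu^2 = 1 - 0.23^2 = 0.9471
Se = 71.0 * 4.5 * 0.9471 * 1.07 / 23824
Se = 0.013591 m
Convert to mm: Se = 0.013591 * 1000 = 13.591 mm


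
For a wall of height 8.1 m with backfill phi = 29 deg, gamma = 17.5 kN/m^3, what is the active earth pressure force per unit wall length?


Result: 199.19 kN/m

Derivation:
Compute active earth pressure coefficient:
Ka = tan^2(45 - phi/2) = tan^2(30.5) = 0.346974
Compute active force:
Pa = 0.5 * Ka * gamma * H^2
Pa = 0.5 * 0.346974 * 17.5 * 8.1^2
Pa = 199.19 kN/m


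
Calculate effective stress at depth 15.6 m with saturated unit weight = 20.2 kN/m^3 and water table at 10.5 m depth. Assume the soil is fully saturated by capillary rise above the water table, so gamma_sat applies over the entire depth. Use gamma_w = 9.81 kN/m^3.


Total stress = gamma_sat * depth
sigma = 20.2 * 15.6 = 315.12 kPa
Pore water pressure u = gamma_w * (depth - d_wt)
u = 9.81 * (15.6 - 10.5) = 50.031 kPa
Effective stress = sigma - u
sigma' = 315.12 - 50.031 = 265.09 kPa


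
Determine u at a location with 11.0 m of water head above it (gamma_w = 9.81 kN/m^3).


Using u = gamma_w * h_w
u = 9.81 * 11.0
u = 107.91 kPa


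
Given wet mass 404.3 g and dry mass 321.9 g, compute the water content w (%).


Using w = (m_wet - m_dry) / m_dry * 100
m_wet - m_dry = 404.3 - 321.9 = 82.4 g
w = 82.4 / 321.9 * 100
w = 25.6 %


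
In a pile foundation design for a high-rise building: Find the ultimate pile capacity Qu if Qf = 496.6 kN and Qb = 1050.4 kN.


Result: 1547.0 kN

Derivation:
Using Qu = Qf + Qb
Qu = 496.6 + 1050.4
Qu = 1547.0 kN


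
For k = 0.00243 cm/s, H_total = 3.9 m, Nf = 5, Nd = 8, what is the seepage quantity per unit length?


Result: 5.923e-05 m^3/s per m

Derivation:
Convert k to m/s for unit consistency with H:
k = 0.00243 cm/s = 0.00243 / 100 m/s = 2.43e-05 m/s
Using q = k * H * Nf / Nd
Nf / Nd = 5 / 8 = 0.625
q = 2.43e-05 * 3.9 * 0.625
q = 5.923e-05 m^3/s per m


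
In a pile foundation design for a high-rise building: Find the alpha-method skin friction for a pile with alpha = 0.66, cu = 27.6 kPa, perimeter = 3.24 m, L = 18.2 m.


Using Qs = alpha * cu * perimeter * L
Qs = 0.66 * 27.6 * 3.24 * 18.2
Qs = 1074.16 kN


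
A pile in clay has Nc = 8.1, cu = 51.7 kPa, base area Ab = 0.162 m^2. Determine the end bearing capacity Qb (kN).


Result: 67.84 kN

Derivation:
Using Qb = Nc * cu * Ab
Qb = 8.1 * 51.7 * 0.162
Qb = 67.84 kN


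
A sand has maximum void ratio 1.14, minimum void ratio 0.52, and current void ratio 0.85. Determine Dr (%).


Using Dr = (e_max - e) / (e_max - e_min) * 100
e_max - e = 1.14 - 0.85 = 0.29
e_max - e_min = 1.14 - 0.52 = 0.62
Dr = 0.29 / 0.62 * 100
Dr = 46.77 %


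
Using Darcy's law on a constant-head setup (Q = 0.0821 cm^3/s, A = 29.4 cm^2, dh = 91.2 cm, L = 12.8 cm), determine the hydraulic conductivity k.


Compute hydraulic gradient:
i = dh / L = 91.2 / 12.8 = 7.125
Then apply Darcy's law:
k = Q / (A * i)
k = 0.0821 / (29.4 * 7.125)
k = 0.0821 / 209.475
k = 0.000392 cm/s


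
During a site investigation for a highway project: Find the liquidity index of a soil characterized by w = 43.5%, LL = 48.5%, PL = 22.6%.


First compute the plasticity index:
PI = LL - PL = 48.5 - 22.6 = 25.9
Then compute the liquidity index:
LI = (w - PL) / PI
LI = (43.5 - 22.6) / 25.9
LI = 0.807


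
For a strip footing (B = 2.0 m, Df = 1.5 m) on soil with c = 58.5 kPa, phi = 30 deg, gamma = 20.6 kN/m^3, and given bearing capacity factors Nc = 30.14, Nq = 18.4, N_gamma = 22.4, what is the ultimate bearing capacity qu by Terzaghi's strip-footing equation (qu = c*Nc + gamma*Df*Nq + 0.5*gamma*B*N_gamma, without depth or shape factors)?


Result: 2793.19 kPa

Derivation:
Compute qu = c*Nc + gamma*Df*Nq + 0.5*gamma*B*N_gamma
Term 1: 58.5 * 30.14 = 1763.19
Term 2: 20.6 * 1.5 * 18.4 = 568.56
Term 3: 0.5 * 20.6 * 2.0 * 22.4 = 461.44
qu = 1763.19 + 568.56 + 461.44
qu = 2793.19 kPa


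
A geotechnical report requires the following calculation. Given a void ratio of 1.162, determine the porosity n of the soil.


Using the relation n = e / (1 + e)
n = 1.162 / (1 + 1.162)
n = 1.162 / 2.162
n = 0.5375


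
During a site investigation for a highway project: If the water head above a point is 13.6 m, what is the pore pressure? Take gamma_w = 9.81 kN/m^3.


Using u = gamma_w * h_w
u = 9.81 * 13.6
u = 133.42 kPa


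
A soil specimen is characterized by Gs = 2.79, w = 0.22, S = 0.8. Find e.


Using the relation e = Gs * w / S
e = 2.79 * 0.22 / 0.8
e = 0.7672


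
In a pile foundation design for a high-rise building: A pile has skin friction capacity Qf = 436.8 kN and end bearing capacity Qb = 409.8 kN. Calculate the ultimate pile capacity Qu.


Using Qu = Qf + Qb
Qu = 436.8 + 409.8
Qu = 846.6 kN


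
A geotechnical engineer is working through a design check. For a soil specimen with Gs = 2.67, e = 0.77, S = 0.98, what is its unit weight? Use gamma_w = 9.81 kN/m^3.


Result: 18.98 kN/m^3

Derivation:
Using gamma = gamma_w * (Gs + S*e) / (1 + e)
Numerator: Gs + S*e = 2.67 + 0.98*0.77 = 3.4246
Denominator: 1 + e = 1 + 0.77 = 1.77
gamma = 9.81 * 3.4246 / 1.77
gamma = 18.98 kN/m^3


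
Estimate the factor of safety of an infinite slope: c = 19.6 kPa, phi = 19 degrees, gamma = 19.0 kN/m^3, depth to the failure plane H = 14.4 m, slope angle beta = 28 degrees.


Using Fs = c / (gamma*H*sin(beta)*cos(beta)) + tan(phi)/tan(beta)
Cohesion contribution = 19.6 / (19.0*14.4*sin(28)*cos(28))
Cohesion contribution = 0.172821
Friction contribution = tan(19)/tan(28) = 0.647586
Fs = 0.172821 + 0.647586
Fs = 0.82


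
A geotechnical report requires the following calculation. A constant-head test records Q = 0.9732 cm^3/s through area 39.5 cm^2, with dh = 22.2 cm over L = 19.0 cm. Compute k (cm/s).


Result: 0.021087 cm/s

Derivation:
Compute hydraulic gradient:
i = dh / L = 22.2 / 19.0 = 1.16842
Then apply Darcy's law:
k = Q / (A * i)
k = 0.9732 / (39.5 * 1.16842)
k = 0.9732 / 46.1526
k = 0.021087 cm/s


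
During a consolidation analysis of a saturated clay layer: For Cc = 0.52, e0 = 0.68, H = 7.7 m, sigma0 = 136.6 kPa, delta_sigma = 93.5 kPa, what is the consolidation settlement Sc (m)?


Result: 0.5397 m

Derivation:
Using Sc = Cc * H / (1 + e0) * log10((sigma0 + delta_sigma) / sigma0)
Stress ratio = (136.6 + 93.5) / 136.6 = 1.68448
log10(1.68448) = 0.226466
Cc * H / (1 + e0) = 0.52 * 7.7 / (1 + 0.68) = 2.38333
Sc = 2.38333 * 0.226466
Sc = 0.5397 m


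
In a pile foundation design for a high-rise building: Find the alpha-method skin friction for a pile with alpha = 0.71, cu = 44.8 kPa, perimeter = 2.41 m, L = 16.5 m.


Using Qs = alpha * cu * perimeter * L
Qs = 0.71 * 44.8 * 2.41 * 16.5
Qs = 1264.85 kN


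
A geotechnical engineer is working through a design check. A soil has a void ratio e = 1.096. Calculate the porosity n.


Using the relation n = e / (1 + e)
n = 1.096 / (1 + 1.096)
n = 1.096 / 2.096
n = 0.5229


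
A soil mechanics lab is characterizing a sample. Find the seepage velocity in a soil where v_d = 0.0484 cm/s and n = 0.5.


Result: 0.0968 cm/s

Derivation:
Using v_s = v_d / n
v_s = 0.0484 / 0.5
v_s = 0.0968 cm/s


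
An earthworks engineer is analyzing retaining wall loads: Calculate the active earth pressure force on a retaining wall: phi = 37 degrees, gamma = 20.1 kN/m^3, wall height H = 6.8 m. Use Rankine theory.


Compute active earth pressure coefficient:
Ka = tan^2(45 - phi/2) = tan^2(26.5) = 0.248584
Compute active force:
Pa = 0.5 * Ka * gamma * H^2
Pa = 0.5 * 0.248584 * 20.1 * 6.8^2
Pa = 115.52 kN/m


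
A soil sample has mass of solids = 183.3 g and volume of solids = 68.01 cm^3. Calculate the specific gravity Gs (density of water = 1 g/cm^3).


Using Gs = m_s / (V_s * rho_w)
Since rho_w = 1 g/cm^3:
Gs = 183.3 / 68.01
Gs = 2.695


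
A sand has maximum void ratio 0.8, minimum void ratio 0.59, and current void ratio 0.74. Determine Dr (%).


Using Dr = (e_max - e) / (e_max - e_min) * 100
e_max - e = 0.8 - 0.74 = 0.06
e_max - e_min = 0.8 - 0.59 = 0.21
Dr = 0.06 / 0.21 * 100
Dr = 28.57 %


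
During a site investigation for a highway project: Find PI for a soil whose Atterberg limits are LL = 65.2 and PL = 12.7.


Using PI = LL - PL
PI = 65.2 - 12.7
PI = 52.5


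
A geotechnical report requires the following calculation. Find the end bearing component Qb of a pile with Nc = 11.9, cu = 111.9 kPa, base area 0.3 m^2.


Using Qb = Nc * cu * Ab
Qb = 11.9 * 111.9 * 0.3
Qb = 399.48 kN


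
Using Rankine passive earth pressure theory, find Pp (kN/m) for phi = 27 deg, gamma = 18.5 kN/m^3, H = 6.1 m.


Result: 916.56 kN/m

Derivation:
Compute passive earth pressure coefficient:
Kp = tan^2(45 + phi/2) = tan^2(58.5) = 2.66294
Compute passive force:
Pp = 0.5 * Kp * gamma * H^2
Pp = 0.5 * 2.66294 * 18.5 * 6.1^2
Pp = 916.56 kN/m


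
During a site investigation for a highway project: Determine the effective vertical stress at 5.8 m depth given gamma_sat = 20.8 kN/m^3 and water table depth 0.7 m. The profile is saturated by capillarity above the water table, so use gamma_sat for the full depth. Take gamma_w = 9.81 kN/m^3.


Total stress = gamma_sat * depth
sigma = 20.8 * 5.8 = 120.64 kPa
Pore water pressure u = gamma_w * (depth - d_wt)
u = 9.81 * (5.8 - 0.7) = 50.031 kPa
Effective stress = sigma - u
sigma' = 120.64 - 50.031 = 70.61 kPa


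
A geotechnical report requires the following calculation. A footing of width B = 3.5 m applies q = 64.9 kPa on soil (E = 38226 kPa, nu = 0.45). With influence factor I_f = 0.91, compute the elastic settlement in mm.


Using Se = q * B * (1 - nu^2) * I_f / E
1 - nu^2 = 1 - 0.45^2 = 0.7975
Se = 64.9 * 3.5 * 0.7975 * 0.91 / 38226
Se = 0.004312 m
Convert to mm: Se = 0.004312 * 1000 = 4.312 mm


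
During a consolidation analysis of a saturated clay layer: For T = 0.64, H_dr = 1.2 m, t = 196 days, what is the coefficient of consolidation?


Using cv = T * H_dr^2 / t
H_dr^2 = 1.2^2 = 1.44
cv = 0.64 * 1.44 / 196
cv = 0.0047 m^2/day


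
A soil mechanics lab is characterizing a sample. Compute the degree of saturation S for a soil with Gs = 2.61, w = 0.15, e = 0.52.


Result: 0.7529

Derivation:
Using S = Gs * w / e
S = 2.61 * 0.15 / 0.52
S = 0.7529


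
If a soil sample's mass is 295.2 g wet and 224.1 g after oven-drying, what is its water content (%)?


Using w = (m_wet - m_dry) / m_dry * 100
m_wet - m_dry = 295.2 - 224.1 = 71.1 g
w = 71.1 / 224.1 * 100
w = 31.73 %


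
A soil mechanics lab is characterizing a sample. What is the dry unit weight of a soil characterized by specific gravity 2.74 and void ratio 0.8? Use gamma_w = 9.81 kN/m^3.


Result: 14.933 kN/m^3

Derivation:
Using gamma_d = Gs * gamma_w / (1 + e)
gamma_d = 2.74 * 9.81 / (1 + 0.8)
gamma_d = 2.74 * 9.81 / 1.8
gamma_d = 14.933 kN/m^3


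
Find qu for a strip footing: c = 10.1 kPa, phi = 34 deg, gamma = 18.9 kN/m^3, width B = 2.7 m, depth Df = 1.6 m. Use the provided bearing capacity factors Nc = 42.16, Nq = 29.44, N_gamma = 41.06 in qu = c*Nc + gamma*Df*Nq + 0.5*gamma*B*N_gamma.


Compute qu = c*Nc + gamma*Df*Nq + 0.5*gamma*B*N_gamma
Term 1: 10.1 * 42.16 = 425.816
Term 2: 18.9 * 1.6 * 29.44 = 890.2656
Term 3: 0.5 * 18.9 * 2.7 * 41.06 = 1047.6459
qu = 425.816 + 890.2656 + 1047.6459
qu = 2363.73 kPa


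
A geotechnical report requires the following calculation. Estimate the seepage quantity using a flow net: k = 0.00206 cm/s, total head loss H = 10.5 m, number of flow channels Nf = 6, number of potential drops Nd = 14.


Result: 9.27e-05 m^3/s per m

Derivation:
Convert k to m/s for unit consistency with H:
k = 0.00206 cm/s = 0.00206 / 100 m/s = 2.06e-05 m/s
Using q = k * H * Nf / Nd
Nf / Nd = 6 / 14 = 0.4286
q = 2.06e-05 * 10.5 * 0.4286
q = 9.27e-05 m^3/s per m


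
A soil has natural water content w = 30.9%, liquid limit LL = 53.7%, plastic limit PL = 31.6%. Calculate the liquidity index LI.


Result: -0.032

Derivation:
First compute the plasticity index:
PI = LL - PL = 53.7 - 31.6 = 22.1
Then compute the liquidity index:
LI = (w - PL) / PI
LI = (30.9 - 31.6) / 22.1
LI = -0.032


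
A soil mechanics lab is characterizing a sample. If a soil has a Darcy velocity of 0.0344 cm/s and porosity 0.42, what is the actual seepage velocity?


Result: 0.0819 cm/s

Derivation:
Using v_s = v_d / n
v_s = 0.0344 / 0.42
v_s = 0.0819 cm/s


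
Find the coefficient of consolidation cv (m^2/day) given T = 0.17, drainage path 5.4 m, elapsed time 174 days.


Using cv = T * H_dr^2 / t
H_dr^2 = 5.4^2 = 29.16
cv = 0.17 * 29.16 / 174
cv = 0.02849 m^2/day


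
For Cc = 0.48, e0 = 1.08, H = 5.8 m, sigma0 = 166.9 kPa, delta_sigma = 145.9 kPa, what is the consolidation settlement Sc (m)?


Result: 0.3651 m

Derivation:
Using Sc = Cc * H / (1 + e0) * log10((sigma0 + delta_sigma) / sigma0)
Stress ratio = (166.9 + 145.9) / 166.9 = 1.87418
log10(1.87418) = 0.27281
Cc * H / (1 + e0) = 0.48 * 5.8 / (1 + 1.08) = 1.33846
Sc = 1.33846 * 0.27281
Sc = 0.3651 m


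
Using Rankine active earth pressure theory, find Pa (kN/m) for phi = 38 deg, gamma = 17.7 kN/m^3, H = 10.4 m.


Compute active earth pressure coefficient:
Ka = tan^2(45 - phi/2) = tan^2(26.0) = 0.237883
Compute active force:
Pa = 0.5 * Ka * gamma * H^2
Pa = 0.5 * 0.237883 * 17.7 * 10.4^2
Pa = 227.71 kN/m


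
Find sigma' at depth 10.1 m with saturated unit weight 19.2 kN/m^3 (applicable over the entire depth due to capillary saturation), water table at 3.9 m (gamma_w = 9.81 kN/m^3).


Total stress = gamma_sat * depth
sigma = 19.2 * 10.1 = 193.92 kPa
Pore water pressure u = gamma_w * (depth - d_wt)
u = 9.81 * (10.1 - 3.9) = 60.822 kPa
Effective stress = sigma - u
sigma' = 193.92 - 60.822 = 133.1 kPa


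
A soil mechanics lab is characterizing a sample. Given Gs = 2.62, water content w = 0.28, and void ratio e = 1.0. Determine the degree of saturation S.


Using S = Gs * w / e
S = 2.62 * 0.28 / 1.0
S = 0.7336


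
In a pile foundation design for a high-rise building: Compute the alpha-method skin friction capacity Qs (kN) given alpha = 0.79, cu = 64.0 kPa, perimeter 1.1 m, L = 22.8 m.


Result: 1268.04 kN

Derivation:
Using Qs = alpha * cu * perimeter * L
Qs = 0.79 * 64.0 * 1.1 * 22.8
Qs = 1268.04 kN


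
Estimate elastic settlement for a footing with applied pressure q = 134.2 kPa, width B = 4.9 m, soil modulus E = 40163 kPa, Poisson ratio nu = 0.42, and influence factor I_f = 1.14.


Result: 15.372 mm

Derivation:
Using Se = q * B * (1 - nu^2) * I_f / E
1 - nu^2 = 1 - 0.42^2 = 0.8236
Se = 134.2 * 4.9 * 0.8236 * 1.14 / 40163
Se = 0.015372 m
Convert to mm: Se = 0.015372 * 1000 = 15.372 mm


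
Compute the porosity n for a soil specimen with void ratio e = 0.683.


Using the relation n = e / (1 + e)
n = 0.683 / (1 + 0.683)
n = 0.683 / 1.683
n = 0.4058


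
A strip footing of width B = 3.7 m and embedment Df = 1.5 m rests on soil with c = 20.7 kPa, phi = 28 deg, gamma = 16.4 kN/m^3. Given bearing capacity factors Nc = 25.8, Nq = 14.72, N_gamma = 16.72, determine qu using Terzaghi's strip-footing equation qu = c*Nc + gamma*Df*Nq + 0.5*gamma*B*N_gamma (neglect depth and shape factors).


Compute qu = c*Nc + gamma*Df*Nq + 0.5*gamma*B*N_gamma
Term 1: 20.7 * 25.8 = 534.06
Term 2: 16.4 * 1.5 * 14.72 = 362.112
Term 3: 0.5 * 16.4 * 3.7 * 16.72 = 507.2848
qu = 534.06 + 362.112 + 507.2848
qu = 1403.46 kPa


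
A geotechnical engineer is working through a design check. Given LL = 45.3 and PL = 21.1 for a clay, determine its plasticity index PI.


Using PI = LL - PL
PI = 45.3 - 21.1
PI = 24.2


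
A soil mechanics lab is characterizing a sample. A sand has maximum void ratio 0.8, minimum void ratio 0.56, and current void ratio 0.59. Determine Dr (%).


Using Dr = (e_max - e) / (e_max - e_min) * 100
e_max - e = 0.8 - 0.59 = 0.21
e_max - e_min = 0.8 - 0.56 = 0.24
Dr = 0.21 / 0.24 * 100
Dr = 87.5 %


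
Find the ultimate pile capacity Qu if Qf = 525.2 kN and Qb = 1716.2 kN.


Result: 2241.4 kN

Derivation:
Using Qu = Qf + Qb
Qu = 525.2 + 1716.2
Qu = 2241.4 kN


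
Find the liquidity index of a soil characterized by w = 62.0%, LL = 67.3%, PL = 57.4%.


First compute the plasticity index:
PI = LL - PL = 67.3 - 57.4 = 9.9
Then compute the liquidity index:
LI = (w - PL) / PI
LI = (62.0 - 57.4) / 9.9
LI = 0.465


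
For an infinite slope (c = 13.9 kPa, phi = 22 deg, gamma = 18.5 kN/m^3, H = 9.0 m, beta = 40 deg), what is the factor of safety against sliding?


Result: 0.651

Derivation:
Using Fs = c / (gamma*H*sin(beta)*cos(beta)) + tan(phi)/tan(beta)
Cohesion contribution = 13.9 / (18.5*9.0*sin(40)*cos(40))
Cohesion contribution = 0.169543
Friction contribution = tan(22)/tan(40) = 0.4815
Fs = 0.169543 + 0.4815
Fs = 0.651


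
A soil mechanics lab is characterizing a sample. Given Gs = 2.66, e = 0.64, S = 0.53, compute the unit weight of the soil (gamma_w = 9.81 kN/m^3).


Result: 17.94 kN/m^3

Derivation:
Using gamma = gamma_w * (Gs + S*e) / (1 + e)
Numerator: Gs + S*e = 2.66 + 0.53*0.64 = 2.9992
Denominator: 1 + e = 1 + 0.64 = 1.64
gamma = 9.81 * 2.9992 / 1.64
gamma = 17.94 kN/m^3


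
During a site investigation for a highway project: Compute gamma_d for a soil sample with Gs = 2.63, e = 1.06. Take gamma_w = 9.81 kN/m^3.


Result: 12.524 kN/m^3

Derivation:
Using gamma_d = Gs * gamma_w / (1 + e)
gamma_d = 2.63 * 9.81 / (1 + 1.06)
gamma_d = 2.63 * 9.81 / 2.06
gamma_d = 12.524 kN/m^3


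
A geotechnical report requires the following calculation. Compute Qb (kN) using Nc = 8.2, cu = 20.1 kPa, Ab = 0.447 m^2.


Using Qb = Nc * cu * Ab
Qb = 8.2 * 20.1 * 0.447
Qb = 73.67 kN


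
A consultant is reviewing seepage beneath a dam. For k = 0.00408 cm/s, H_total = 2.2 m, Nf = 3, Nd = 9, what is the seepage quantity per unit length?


Convert k to m/s for unit consistency with H:
k = 0.00408 cm/s = 0.00408 / 100 m/s = 4.08e-05 m/s
Using q = k * H * Nf / Nd
Nf / Nd = 3 / 9 = 0.3333
q = 4.08e-05 * 2.2 * 0.3333
q = 2.992e-05 m^3/s per m


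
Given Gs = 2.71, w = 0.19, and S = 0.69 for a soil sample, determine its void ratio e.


Using the relation e = Gs * w / S
e = 2.71 * 0.19 / 0.69
e = 0.7462


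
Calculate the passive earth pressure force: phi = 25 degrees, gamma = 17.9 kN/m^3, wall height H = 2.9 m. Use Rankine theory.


Compute passive earth pressure coefficient:
Kp = tan^2(45 + phi/2) = tan^2(57.5) = 2.463913
Compute passive force:
Pp = 0.5 * Kp * gamma * H^2
Pp = 0.5 * 2.463913 * 17.9 * 2.9^2
Pp = 185.46 kN/m


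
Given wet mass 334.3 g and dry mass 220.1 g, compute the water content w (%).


Using w = (m_wet - m_dry) / m_dry * 100
m_wet - m_dry = 334.3 - 220.1 = 114.2 g
w = 114.2 / 220.1 * 100
w = 51.89 %


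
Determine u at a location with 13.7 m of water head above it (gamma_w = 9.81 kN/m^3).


Using u = gamma_w * h_w
u = 9.81 * 13.7
u = 134.4 kPa


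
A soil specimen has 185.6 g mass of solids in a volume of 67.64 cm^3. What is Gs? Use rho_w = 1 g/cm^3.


Result: 2.744

Derivation:
Using Gs = m_s / (V_s * rho_w)
Since rho_w = 1 g/cm^3:
Gs = 185.6 / 67.64
Gs = 2.744


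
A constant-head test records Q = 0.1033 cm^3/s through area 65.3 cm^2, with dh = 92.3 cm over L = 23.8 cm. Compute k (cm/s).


Result: 0.000408 cm/s

Derivation:
Compute hydraulic gradient:
i = dh / L = 92.3 / 23.8 = 3.87815
Then apply Darcy's law:
k = Q / (A * i)
k = 0.1033 / (65.3 * 3.87815)
k = 0.1033 / 253.243
k = 0.000408 cm/s


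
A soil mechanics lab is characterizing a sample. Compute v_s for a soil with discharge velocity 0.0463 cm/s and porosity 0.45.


Result: 0.10289 cm/s

Derivation:
Using v_s = v_d / n
v_s = 0.0463 / 0.45
v_s = 0.10289 cm/s


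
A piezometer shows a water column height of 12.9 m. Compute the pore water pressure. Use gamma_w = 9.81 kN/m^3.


Using u = gamma_w * h_w
u = 9.81 * 12.9
u = 126.55 kPa


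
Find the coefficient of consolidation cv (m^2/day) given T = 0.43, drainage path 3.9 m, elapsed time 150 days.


Using cv = T * H_dr^2 / t
H_dr^2 = 3.9^2 = 15.21
cv = 0.43 * 15.21 / 150
cv = 0.0436 m^2/day


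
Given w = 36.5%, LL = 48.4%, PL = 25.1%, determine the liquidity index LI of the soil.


First compute the plasticity index:
PI = LL - PL = 48.4 - 25.1 = 23.3
Then compute the liquidity index:
LI = (w - PL) / PI
LI = (36.5 - 25.1) / 23.3
LI = 0.489


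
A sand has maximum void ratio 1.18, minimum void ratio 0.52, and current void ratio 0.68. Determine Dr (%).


Result: 75.76 %

Derivation:
Using Dr = (e_max - e) / (e_max - e_min) * 100
e_max - e = 1.18 - 0.68 = 0.5
e_max - e_min = 1.18 - 0.52 = 0.66
Dr = 0.5 / 0.66 * 100
Dr = 75.76 %


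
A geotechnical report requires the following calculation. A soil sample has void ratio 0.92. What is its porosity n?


Using the relation n = e / (1 + e)
n = 0.92 / (1 + 0.92)
n = 0.92 / 1.92
n = 0.4792


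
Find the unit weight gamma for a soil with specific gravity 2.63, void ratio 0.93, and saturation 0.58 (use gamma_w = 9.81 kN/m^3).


Using gamma = gamma_w * (Gs + S*e) / (1 + e)
Numerator: Gs + S*e = 2.63 + 0.58*0.93 = 3.1694
Denominator: 1 + e = 1 + 0.93 = 1.93
gamma = 9.81 * 3.1694 / 1.93
gamma = 16.11 kN/m^3


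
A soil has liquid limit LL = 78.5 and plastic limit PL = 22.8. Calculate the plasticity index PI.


Using PI = LL - PL
PI = 78.5 - 22.8
PI = 55.7


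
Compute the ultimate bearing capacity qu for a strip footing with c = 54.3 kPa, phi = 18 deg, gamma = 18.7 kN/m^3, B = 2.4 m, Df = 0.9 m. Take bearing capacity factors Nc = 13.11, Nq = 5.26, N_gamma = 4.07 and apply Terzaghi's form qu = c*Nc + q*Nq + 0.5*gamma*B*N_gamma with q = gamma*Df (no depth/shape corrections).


Result: 891.73 kPa

Derivation:
Compute qu = c*Nc + gamma*Df*Nq + 0.5*gamma*B*N_gamma
Term 1: 54.3 * 13.11 = 711.873
Term 2: 18.7 * 0.9 * 5.26 = 88.5258
Term 3: 0.5 * 18.7 * 2.4 * 4.07 = 91.3308
qu = 711.873 + 88.5258 + 91.3308
qu = 891.73 kPa


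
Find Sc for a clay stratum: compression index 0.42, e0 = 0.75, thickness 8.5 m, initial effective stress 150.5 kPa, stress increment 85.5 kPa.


Using Sc = Cc * H / (1 + e0) * log10((sigma0 + delta_sigma) / sigma0)
Stress ratio = (150.5 + 85.5) / 150.5 = 1.56811
log10(1.56811) = 0.195376
Cc * H / (1 + e0) = 0.42 * 8.5 / (1 + 0.75) = 2.04
Sc = 2.04 * 0.195376
Sc = 0.3986 m


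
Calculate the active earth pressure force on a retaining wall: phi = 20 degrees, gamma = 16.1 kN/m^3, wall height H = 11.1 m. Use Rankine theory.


Result: 486.29 kN/m

Derivation:
Compute active earth pressure coefficient:
Ka = tan^2(45 - phi/2) = tan^2(35.0) = 0.490291
Compute active force:
Pa = 0.5 * Ka * gamma * H^2
Pa = 0.5 * 0.490291 * 16.1 * 11.1^2
Pa = 486.29 kN/m


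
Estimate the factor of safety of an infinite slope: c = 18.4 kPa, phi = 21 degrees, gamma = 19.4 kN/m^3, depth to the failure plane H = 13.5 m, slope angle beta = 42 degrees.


Using Fs = c / (gamma*H*sin(beta)*cos(beta)) + tan(phi)/tan(beta)
Cohesion contribution = 18.4 / (19.4*13.5*sin(42)*cos(42))
Cohesion contribution = 0.141286
Friction contribution = tan(21)/tan(42) = 0.426324
Fs = 0.141286 + 0.426324
Fs = 0.568


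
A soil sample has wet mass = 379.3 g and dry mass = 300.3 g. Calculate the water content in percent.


Result: 26.31 %

Derivation:
Using w = (m_wet - m_dry) / m_dry * 100
m_wet - m_dry = 379.3 - 300.3 = 79.0 g
w = 79.0 / 300.3 * 100
w = 26.31 %


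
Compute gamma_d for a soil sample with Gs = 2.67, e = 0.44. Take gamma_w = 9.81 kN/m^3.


Using gamma_d = Gs * gamma_w / (1 + e)
gamma_d = 2.67 * 9.81 / (1 + 0.44)
gamma_d = 2.67 * 9.81 / 1.44
gamma_d = 18.189 kN/m^3


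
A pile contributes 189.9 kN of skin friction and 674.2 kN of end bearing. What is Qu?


Using Qu = Qf + Qb
Qu = 189.9 + 674.2
Qu = 864.1 kN


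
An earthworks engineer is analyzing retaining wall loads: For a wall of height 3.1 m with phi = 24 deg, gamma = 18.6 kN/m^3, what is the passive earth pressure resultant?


Compute passive earth pressure coefficient:
Kp = tan^2(45 + phi/2) = tan^2(57.0) = 2.371184
Compute passive force:
Pp = 0.5 * Kp * gamma * H^2
Pp = 0.5 * 2.371184 * 18.6 * 3.1^2
Pp = 211.92 kN/m


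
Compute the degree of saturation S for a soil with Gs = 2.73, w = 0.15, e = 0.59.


Result: 0.6941

Derivation:
Using S = Gs * w / e
S = 2.73 * 0.15 / 0.59
S = 0.6941


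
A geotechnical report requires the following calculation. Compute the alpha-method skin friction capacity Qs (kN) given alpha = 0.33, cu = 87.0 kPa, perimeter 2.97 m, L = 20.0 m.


Using Qs = alpha * cu * perimeter * L
Qs = 0.33 * 87.0 * 2.97 * 20.0
Qs = 1705.37 kN


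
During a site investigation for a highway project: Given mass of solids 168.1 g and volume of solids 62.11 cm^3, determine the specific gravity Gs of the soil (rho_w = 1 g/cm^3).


Using Gs = m_s / (V_s * rho_w)
Since rho_w = 1 g/cm^3:
Gs = 168.1 / 62.11
Gs = 2.706


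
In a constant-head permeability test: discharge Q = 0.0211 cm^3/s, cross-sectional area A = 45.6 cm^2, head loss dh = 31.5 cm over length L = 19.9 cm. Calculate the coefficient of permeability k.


Compute hydraulic gradient:
i = dh / L = 31.5 / 19.9 = 1.58291
Then apply Darcy's law:
k = Q / (A * i)
k = 0.0211 / (45.6 * 1.58291)
k = 0.0211 / 72.1809
k = 0.000292 cm/s


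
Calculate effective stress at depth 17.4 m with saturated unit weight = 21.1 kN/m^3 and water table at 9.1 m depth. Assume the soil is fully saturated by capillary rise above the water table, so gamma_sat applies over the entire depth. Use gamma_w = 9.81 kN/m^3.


Total stress = gamma_sat * depth
sigma = 21.1 * 17.4 = 367.14 kPa
Pore water pressure u = gamma_w * (depth - d_wt)
u = 9.81 * (17.4 - 9.1) = 81.423 kPa
Effective stress = sigma - u
sigma' = 367.14 - 81.423 = 285.72 kPa


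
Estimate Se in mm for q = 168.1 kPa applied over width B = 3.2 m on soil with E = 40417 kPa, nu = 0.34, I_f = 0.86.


Using Se = q * B * (1 - nu^2) * I_f / E
1 - nu^2 = 1 - 0.34^2 = 0.8844
Se = 168.1 * 3.2 * 0.8844 * 0.86 / 40417
Se = 0.010123 m
Convert to mm: Se = 0.010123 * 1000 = 10.123 mm


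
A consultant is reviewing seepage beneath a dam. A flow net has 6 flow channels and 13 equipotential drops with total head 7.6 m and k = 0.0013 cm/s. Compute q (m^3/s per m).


Convert k to m/s for unit consistency with H:
k = 0.0013 cm/s = 0.0013 / 100 m/s = 1.3e-05 m/s
Using q = k * H * Nf / Nd
Nf / Nd = 6 / 13 = 0.4615
q = 1.3e-05 * 7.6 * 0.4615
q = 4.56e-05 m^3/s per m


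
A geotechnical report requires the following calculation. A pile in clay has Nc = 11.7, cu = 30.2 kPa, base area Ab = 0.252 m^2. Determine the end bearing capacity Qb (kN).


Using Qb = Nc * cu * Ab
Qb = 11.7 * 30.2 * 0.252
Qb = 89.04 kN


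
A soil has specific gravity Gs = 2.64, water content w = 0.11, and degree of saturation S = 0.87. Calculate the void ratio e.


Using the relation e = Gs * w / S
e = 2.64 * 0.11 / 0.87
e = 0.3338


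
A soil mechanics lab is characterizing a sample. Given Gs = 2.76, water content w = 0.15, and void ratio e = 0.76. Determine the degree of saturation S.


Using S = Gs * w / e
S = 2.76 * 0.15 / 0.76
S = 0.5447


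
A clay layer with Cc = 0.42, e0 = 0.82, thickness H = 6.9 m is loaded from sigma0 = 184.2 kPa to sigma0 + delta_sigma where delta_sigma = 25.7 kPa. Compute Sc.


Result: 0.0903 m

Derivation:
Using Sc = Cc * H / (1 + e0) * log10((sigma0 + delta_sigma) / sigma0)
Stress ratio = (184.2 + 25.7) / 184.2 = 1.13952
log10(1.13952) = 0.0567228
Cc * H / (1 + e0) = 0.42 * 6.9 / (1 + 0.82) = 1.59231
Sc = 1.59231 * 0.0567228
Sc = 0.0903 m


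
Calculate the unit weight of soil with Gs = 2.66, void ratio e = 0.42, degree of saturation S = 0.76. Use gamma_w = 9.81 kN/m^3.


Result: 20.582 kN/m^3

Derivation:
Using gamma = gamma_w * (Gs + S*e) / (1 + e)
Numerator: Gs + S*e = 2.66 + 0.76*0.42 = 2.9792
Denominator: 1 + e = 1 + 0.42 = 1.42
gamma = 9.81 * 2.9792 / 1.42
gamma = 20.582 kN/m^3


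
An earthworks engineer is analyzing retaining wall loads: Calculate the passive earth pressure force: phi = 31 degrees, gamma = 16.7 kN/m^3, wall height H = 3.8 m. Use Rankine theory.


Compute passive earth pressure coefficient:
Kp = tan^2(45 + phi/2) = tan^2(60.5) = 3.124035
Compute passive force:
Pp = 0.5 * Kp * gamma * H^2
Pp = 0.5 * 3.124035 * 16.7 * 3.8^2
Pp = 376.68 kN/m


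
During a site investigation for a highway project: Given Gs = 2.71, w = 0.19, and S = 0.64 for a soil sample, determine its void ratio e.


Using the relation e = Gs * w / S
e = 2.71 * 0.19 / 0.64
e = 0.8045


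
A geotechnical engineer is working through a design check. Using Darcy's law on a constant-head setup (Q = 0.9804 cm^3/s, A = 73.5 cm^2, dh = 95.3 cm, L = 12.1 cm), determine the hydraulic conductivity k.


Compute hydraulic gradient:
i = dh / L = 95.3 / 12.1 = 7.87603
Then apply Darcy's law:
k = Q / (A * i)
k = 0.9804 / (73.5 * 7.87603)
k = 0.9804 / 578.888
k = 0.001694 cm/s


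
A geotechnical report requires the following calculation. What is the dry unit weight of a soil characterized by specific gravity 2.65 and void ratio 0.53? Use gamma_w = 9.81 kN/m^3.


Result: 16.991 kN/m^3

Derivation:
Using gamma_d = Gs * gamma_w / (1 + e)
gamma_d = 2.65 * 9.81 / (1 + 0.53)
gamma_d = 2.65 * 9.81 / 1.53
gamma_d = 16.991 kN/m^3


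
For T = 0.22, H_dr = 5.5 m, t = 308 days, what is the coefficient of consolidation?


Using cv = T * H_dr^2 / t
H_dr^2 = 5.5^2 = 30.25
cv = 0.22 * 30.25 / 308
cv = 0.02161 m^2/day


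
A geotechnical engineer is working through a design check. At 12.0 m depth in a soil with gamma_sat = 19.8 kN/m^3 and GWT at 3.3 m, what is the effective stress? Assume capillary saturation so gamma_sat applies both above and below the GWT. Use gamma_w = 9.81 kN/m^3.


Result: 152.25 kPa

Derivation:
Total stress = gamma_sat * depth
sigma = 19.8 * 12.0 = 237.6 kPa
Pore water pressure u = gamma_w * (depth - d_wt)
u = 9.81 * (12.0 - 3.3) = 85.347 kPa
Effective stress = sigma - u
sigma' = 237.6 - 85.347 = 152.25 kPa


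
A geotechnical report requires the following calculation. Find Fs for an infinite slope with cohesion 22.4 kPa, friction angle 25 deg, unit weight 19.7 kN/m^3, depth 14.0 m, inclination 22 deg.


Result: 1.388

Derivation:
Using Fs = c / (gamma*H*sin(beta)*cos(beta)) + tan(phi)/tan(beta)
Cohesion contribution = 22.4 / (19.7*14.0*sin(22)*cos(22))
Cohesion contribution = 0.233837
Friction contribution = tan(25)/tan(22) = 1.15415
Fs = 0.233837 + 1.15415
Fs = 1.388


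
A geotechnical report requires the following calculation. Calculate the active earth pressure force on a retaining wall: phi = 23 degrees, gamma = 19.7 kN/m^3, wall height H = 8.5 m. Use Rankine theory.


Compute active earth pressure coefficient:
Ka = tan^2(45 - phi/2) = tan^2(33.5) = 0.438092
Compute active force:
Pa = 0.5 * Ka * gamma * H^2
Pa = 0.5 * 0.438092 * 19.7 * 8.5^2
Pa = 311.77 kN/m


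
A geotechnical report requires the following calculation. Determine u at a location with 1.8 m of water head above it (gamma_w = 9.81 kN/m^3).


Result: 17.66 kPa

Derivation:
Using u = gamma_w * h_w
u = 9.81 * 1.8
u = 17.66 kPa


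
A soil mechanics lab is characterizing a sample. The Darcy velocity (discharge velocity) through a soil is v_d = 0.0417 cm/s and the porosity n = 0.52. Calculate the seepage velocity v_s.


Using v_s = v_d / n
v_s = 0.0417 / 0.52
v_s = 0.08019 cm/s


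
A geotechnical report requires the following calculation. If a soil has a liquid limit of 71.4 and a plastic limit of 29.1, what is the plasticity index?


Using PI = LL - PL
PI = 71.4 - 29.1
PI = 42.3


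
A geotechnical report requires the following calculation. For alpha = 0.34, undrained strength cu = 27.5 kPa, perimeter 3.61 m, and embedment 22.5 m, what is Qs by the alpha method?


Result: 759.45 kN

Derivation:
Using Qs = alpha * cu * perimeter * L
Qs = 0.34 * 27.5 * 3.61 * 22.5
Qs = 759.45 kN


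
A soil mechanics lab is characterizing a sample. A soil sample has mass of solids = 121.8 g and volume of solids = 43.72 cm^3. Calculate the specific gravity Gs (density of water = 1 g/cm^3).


Result: 2.786

Derivation:
Using Gs = m_s / (V_s * rho_w)
Since rho_w = 1 g/cm^3:
Gs = 121.8 / 43.72
Gs = 2.786


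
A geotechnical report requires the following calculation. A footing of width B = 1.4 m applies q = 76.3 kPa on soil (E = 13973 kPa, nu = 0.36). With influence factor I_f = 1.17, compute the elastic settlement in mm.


Using Se = q * B * (1 - nu^2) * I_f / E
1 - nu^2 = 1 - 0.36^2 = 0.8704
Se = 76.3 * 1.4 * 0.8704 * 1.17 / 13973
Se = 0.007785 m
Convert to mm: Se = 0.007785 * 1000 = 7.785 mm


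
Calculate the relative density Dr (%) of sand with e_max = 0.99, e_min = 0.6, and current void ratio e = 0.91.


Result: 20.51 %

Derivation:
Using Dr = (e_max - e) / (e_max - e_min) * 100
e_max - e = 0.99 - 0.91 = 0.08
e_max - e_min = 0.99 - 0.6 = 0.39
Dr = 0.08 / 0.39 * 100
Dr = 20.51 %


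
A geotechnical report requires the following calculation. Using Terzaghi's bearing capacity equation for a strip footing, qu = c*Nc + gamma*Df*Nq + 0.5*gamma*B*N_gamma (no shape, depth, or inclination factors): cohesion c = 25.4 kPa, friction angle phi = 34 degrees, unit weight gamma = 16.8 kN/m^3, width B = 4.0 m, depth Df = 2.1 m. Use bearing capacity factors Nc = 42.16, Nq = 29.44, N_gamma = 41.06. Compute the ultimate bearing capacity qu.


Compute qu = c*Nc + gamma*Df*Nq + 0.5*gamma*B*N_gamma
Term 1: 25.4 * 42.16 = 1070.864
Term 2: 16.8 * 2.1 * 29.44 = 1038.6432
Term 3: 0.5 * 16.8 * 4.0 * 41.06 = 1379.616
qu = 1070.864 + 1038.6432 + 1379.616
qu = 3489.12 kPa


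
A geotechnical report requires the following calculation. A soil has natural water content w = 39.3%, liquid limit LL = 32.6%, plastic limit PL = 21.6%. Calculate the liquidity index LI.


Result: 1.609

Derivation:
First compute the plasticity index:
PI = LL - PL = 32.6 - 21.6 = 11.0
Then compute the liquidity index:
LI = (w - PL) / PI
LI = (39.3 - 21.6) / 11.0
LI = 1.609


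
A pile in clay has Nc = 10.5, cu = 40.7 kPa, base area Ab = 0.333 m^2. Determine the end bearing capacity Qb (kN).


Using Qb = Nc * cu * Ab
Qb = 10.5 * 40.7 * 0.333
Qb = 142.31 kN


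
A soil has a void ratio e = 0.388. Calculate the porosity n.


Result: 0.2795

Derivation:
Using the relation n = e / (1 + e)
n = 0.388 / (1 + 0.388)
n = 0.388 / 1.388
n = 0.2795


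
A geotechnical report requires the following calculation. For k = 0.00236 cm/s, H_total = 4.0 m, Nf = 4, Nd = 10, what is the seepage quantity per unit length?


Result: 3.776e-05 m^3/s per m

Derivation:
Convert k to m/s for unit consistency with H:
k = 0.00236 cm/s = 0.00236 / 100 m/s = 2.36e-05 m/s
Using q = k * H * Nf / Nd
Nf / Nd = 4 / 10 = 0.4
q = 2.36e-05 * 4.0 * 0.4
q = 3.776e-05 m^3/s per m


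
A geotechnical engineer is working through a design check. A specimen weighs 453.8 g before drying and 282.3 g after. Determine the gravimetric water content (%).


Result: 60.75 %

Derivation:
Using w = (m_wet - m_dry) / m_dry * 100
m_wet - m_dry = 453.8 - 282.3 = 171.5 g
w = 171.5 / 282.3 * 100
w = 60.75 %


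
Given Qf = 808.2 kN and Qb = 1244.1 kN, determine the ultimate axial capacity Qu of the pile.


Using Qu = Qf + Qb
Qu = 808.2 + 1244.1
Qu = 2052.3 kN


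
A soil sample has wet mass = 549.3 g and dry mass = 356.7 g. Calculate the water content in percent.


Using w = (m_wet - m_dry) / m_dry * 100
m_wet - m_dry = 549.3 - 356.7 = 192.6 g
w = 192.6 / 356.7 * 100
w = 53.99 %


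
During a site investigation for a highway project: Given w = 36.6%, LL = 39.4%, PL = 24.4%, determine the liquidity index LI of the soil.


First compute the plasticity index:
PI = LL - PL = 39.4 - 24.4 = 15.0
Then compute the liquidity index:
LI = (w - PL) / PI
LI = (36.6 - 24.4) / 15.0
LI = 0.813


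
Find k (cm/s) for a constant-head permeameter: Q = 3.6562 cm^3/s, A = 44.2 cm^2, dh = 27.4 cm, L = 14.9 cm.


Compute hydraulic gradient:
i = dh / L = 27.4 / 14.9 = 1.83893
Then apply Darcy's law:
k = Q / (A * i)
k = 3.6562 / (44.2 * 1.83893)
k = 3.6562 / 81.2805
k = 0.044982 cm/s


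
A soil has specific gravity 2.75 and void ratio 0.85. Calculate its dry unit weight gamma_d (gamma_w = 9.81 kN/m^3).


Using gamma_d = Gs * gamma_w / (1 + e)
gamma_d = 2.75 * 9.81 / (1 + 0.85)
gamma_d = 2.75 * 9.81 / 1.85
gamma_d = 14.582 kN/m^3


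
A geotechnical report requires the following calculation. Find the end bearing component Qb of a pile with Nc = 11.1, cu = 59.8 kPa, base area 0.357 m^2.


Using Qb = Nc * cu * Ab
Qb = 11.1 * 59.8 * 0.357
Qb = 236.97 kN
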